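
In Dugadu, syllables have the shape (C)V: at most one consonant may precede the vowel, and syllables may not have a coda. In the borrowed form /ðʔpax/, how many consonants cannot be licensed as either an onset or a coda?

Syllabifying with onset maximization leaves /ð/, /ʔ/, /x/ stranded (no codas are permitted; onsets are limited to one consonant).

3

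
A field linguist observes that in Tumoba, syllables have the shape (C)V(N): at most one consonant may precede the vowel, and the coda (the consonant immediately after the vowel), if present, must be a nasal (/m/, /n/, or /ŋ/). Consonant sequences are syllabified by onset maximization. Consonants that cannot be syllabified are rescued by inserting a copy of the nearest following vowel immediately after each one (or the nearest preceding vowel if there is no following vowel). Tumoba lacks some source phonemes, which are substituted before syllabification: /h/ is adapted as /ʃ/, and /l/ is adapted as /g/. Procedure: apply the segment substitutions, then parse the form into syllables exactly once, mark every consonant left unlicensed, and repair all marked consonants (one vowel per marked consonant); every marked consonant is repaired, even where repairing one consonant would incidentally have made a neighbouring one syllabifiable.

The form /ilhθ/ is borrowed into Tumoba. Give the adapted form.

igiʃiθi

Substitution: /l/ → /g/, /h/ → /ʃ/, giving /igʃθ/.
Syllabifying with onset maximization leaves /g/, /ʃ/, /θ/ stranded (only a nasal (/m/, /n/, or /ŋ/) is licensed in coda position; onsets are limited to one consonant).
Each unlicensed consonant becomes the onset of a new syllable: /g/ → /gi/, /ʃ/ → /ʃi/, /θ/ → /θi/.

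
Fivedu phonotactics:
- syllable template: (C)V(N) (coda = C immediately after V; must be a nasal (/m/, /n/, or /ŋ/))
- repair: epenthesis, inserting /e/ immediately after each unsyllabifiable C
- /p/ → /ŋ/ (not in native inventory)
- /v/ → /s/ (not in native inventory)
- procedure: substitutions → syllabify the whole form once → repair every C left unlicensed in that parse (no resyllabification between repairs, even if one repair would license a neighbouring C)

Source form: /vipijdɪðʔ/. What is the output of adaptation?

Substitution: /v/ → /s/, /p/ → /ŋ/, giving /siŋijdɪðʔ/.
The consonants /j/, /ð/, /ʔ/ cannot be parsed into a legal (C)V(N) syllable (only a nasal (/m/, /n/, or /ŋ/) is licensed in coda position; onsets are limited to one consonant).
Inserting the epenthetic vowel yields /j/ → /je/, /ð/ → /ðe/, /ʔ/ → /ʔe/.

siŋijedɪðeʔe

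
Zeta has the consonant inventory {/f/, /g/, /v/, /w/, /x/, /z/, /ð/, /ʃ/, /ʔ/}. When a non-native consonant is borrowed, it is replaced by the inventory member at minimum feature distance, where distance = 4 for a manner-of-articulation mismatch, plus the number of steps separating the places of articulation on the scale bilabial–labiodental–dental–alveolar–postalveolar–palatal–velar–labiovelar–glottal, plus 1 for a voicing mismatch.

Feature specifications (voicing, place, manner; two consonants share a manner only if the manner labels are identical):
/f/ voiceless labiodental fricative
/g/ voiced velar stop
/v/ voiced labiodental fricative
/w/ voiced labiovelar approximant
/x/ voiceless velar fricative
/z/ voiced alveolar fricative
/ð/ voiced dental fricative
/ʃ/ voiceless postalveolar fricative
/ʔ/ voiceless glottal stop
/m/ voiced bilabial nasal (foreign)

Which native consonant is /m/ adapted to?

v

/v/ is closest: manner differs (nasal→fricative, +4), place distance 1 (bilabial→labiodental), same voicing; total 5. Next closest is /f/ at distance 6.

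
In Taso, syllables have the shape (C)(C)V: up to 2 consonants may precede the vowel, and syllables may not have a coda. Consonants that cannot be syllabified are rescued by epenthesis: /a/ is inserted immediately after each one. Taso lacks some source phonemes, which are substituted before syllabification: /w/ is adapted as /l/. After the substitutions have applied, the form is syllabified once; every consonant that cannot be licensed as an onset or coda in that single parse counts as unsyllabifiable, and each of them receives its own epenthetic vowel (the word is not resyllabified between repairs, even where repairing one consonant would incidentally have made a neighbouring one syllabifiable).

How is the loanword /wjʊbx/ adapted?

Substitution: /w/ → /l/, giving /ljʊbx/.
The consonants /b/, /x/ cannot be parsed into a legal (C)(C)V syllable (no codas are permitted; onsets may contain at most 2 consonants).
Epenthesis after each stranded consonant: /b/ → /ba/, /x/ → /xa/.

ljʊbaxa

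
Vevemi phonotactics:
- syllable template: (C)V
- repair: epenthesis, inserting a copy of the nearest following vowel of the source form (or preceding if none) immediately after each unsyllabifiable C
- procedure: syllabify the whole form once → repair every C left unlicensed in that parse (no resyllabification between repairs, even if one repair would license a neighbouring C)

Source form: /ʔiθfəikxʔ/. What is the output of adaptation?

Under (C)V, the unsyllabifiable consonants are /θ/, /k/, /x/, /ʔ/ (no codas are permitted; onsets are limited to one consonant).
Epenthesis after each stranded consonant: /θ/ → /θə/, /k/ → /ki/, /x/ → /xi/, /ʔ/ → /ʔi/.

ʔiθəfəikixiʔi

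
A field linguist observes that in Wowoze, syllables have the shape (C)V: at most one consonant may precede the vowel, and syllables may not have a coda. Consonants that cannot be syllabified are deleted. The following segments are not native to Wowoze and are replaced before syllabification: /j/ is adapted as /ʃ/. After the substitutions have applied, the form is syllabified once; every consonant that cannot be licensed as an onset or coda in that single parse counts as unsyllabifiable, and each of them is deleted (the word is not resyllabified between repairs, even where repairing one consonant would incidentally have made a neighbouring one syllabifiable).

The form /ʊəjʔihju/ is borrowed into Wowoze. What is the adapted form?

ʊəʔiʃu

Substitution: /j/ → /ʃ/, giving /ʊəʃʔihʃu/.
Syllabifying with onset maximization leaves /ʃ/, /h/ stranded (no codas are permitted; onsets are limited to one consonant).
Deletion applies to /ʃ/, /h/.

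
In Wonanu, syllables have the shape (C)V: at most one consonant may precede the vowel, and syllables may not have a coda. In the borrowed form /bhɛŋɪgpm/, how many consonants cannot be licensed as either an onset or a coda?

4

Syllabifying with onset maximization leaves /b/, /g/, /p/, /m/ stranded (no codas are permitted; onsets are limited to one consonant).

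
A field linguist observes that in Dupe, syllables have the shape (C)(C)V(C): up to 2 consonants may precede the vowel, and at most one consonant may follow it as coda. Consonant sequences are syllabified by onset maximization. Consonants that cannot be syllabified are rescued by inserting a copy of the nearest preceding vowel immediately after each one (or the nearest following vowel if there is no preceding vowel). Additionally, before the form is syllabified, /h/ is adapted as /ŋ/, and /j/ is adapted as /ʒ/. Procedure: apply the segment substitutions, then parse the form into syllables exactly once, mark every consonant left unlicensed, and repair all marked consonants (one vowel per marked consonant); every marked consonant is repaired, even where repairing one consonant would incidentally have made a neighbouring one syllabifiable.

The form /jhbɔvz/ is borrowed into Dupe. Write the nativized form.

Substitution: /j/ → /ʒ/, /h/ → /ŋ/, giving /ʒŋbɔvz/.
Under (C)(C)V(C), the unsyllabifiable consonants are /ʒ/, /z/ (at most one coda consonant is licensed; onsets may contain at most 2 consonants).
Epenthesis after each stranded consonant: /ʒ/ → /ʒɔ/, /z/ → /zɔ/.

ʒɔŋbɔvzɔ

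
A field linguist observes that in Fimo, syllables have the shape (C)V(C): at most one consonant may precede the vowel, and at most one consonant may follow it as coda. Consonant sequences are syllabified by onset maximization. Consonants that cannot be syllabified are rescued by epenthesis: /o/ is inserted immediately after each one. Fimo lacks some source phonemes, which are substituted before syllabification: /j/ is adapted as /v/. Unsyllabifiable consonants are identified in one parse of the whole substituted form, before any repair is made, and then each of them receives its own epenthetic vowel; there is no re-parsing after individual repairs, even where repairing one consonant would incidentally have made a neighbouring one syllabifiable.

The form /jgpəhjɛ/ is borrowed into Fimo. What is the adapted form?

vogopəhvɛ

Substitution: /j/ → /v/, giving /vgpəhvɛ/.
Under (C)V(C), the unsyllabifiable consonants are /v/, /g/ (at most one coda consonant is licensed; onsets are limited to one consonant).
Each unlicensed consonant becomes the onset of a new syllable: /v/ → /vo/, /g/ → /go/.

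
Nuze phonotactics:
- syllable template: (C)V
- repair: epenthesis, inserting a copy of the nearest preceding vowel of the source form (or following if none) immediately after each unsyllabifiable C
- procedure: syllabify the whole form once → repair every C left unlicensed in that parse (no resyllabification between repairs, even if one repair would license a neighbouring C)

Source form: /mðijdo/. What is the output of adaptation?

The consonants /m/, /j/ cannot be parsed into a legal (C)V syllable (no codas are permitted; onsets are limited to one consonant).
Each unlicensed consonant becomes the onset of a new syllable: /m/ → /mi/, /j/ → /ji/.

miðijido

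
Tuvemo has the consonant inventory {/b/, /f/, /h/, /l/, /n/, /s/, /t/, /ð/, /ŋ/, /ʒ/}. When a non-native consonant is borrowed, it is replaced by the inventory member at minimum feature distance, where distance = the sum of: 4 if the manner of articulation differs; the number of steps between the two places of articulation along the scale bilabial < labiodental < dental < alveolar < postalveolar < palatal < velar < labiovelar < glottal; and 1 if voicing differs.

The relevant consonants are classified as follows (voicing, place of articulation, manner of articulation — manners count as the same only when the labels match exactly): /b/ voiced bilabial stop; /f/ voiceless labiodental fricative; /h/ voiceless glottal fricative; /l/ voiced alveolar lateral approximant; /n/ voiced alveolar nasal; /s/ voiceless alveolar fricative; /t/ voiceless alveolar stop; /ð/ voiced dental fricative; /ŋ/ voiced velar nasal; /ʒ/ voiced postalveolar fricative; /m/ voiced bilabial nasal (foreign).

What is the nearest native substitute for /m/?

/n/ is closest: same manner (nasal), place distance 3 (bilabial→alveolar), same voicing; total 3. Next closest is /b/ at distance 4.

n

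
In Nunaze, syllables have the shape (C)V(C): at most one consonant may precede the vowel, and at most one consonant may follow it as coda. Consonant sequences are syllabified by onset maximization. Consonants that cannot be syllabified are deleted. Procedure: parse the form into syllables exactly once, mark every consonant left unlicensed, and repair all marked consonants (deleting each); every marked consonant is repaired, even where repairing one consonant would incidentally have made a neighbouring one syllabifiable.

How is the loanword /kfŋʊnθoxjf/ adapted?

ŋʊnθox

Syllabifying with onset maximization leaves /k/, /f/, /j/, /f/ stranded (at most one coda consonant is licensed; onsets are limited to one consonant).
Deletion applies to /k/, /f/, /j/, /f/.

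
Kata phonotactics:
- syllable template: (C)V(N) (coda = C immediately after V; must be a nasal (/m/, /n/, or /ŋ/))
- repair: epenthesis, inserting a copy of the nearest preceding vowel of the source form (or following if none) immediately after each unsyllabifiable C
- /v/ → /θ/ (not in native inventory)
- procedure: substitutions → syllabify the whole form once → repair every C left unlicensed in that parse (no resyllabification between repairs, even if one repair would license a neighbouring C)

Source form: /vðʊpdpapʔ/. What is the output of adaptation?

Substitution: /v/ → /θ/, giving /θðʊpdpapʔ/.
Syllabifying with onset maximization leaves /θ/, /p/, /d/, /p/, /ʔ/ stranded (only a nasal (/m/, /n/, or /ŋ/) is licensed in coda position; onsets are limited to one consonant).
Each unlicensed consonant becomes the onset of a new syllable: /θ/ → /θʊ/, /p/ → /pʊ/, /d/ → /dʊ/, /p/ → /pa/, /ʔ/ → /ʔa/.

θʊðʊpʊdʊpapaʔa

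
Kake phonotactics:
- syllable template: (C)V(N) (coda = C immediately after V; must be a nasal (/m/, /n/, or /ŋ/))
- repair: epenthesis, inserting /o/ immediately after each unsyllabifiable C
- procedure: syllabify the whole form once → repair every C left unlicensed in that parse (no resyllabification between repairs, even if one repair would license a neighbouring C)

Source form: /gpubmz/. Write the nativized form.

gopubomozo

The consonants /g/, /b/, /m/, /z/ cannot be parsed into a legal (C)V(N) syllable (only a nasal (/m/, /n/, or /ŋ/) is licensed in coda position; onsets are limited to one consonant).
Each unlicensed consonant becomes the onset of a new syllable: /g/ → /go/, /b/ → /bo/, /m/ → /mo/, /z/ → /zo/.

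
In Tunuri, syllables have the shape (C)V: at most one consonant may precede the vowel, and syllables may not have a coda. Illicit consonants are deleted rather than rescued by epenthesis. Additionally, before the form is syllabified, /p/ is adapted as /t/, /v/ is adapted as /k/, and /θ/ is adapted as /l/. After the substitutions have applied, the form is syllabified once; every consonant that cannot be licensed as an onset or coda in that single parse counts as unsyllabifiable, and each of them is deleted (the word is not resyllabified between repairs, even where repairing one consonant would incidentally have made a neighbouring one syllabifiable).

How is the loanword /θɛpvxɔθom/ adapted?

lɛxɔlo

Substitution: /θ/ → /l/, /p/ → /t/, /v/ → /k/, giving /lɛtkxɔlom/.
The consonants /t/, /k/, /m/ cannot be parsed into a legal (C)V syllable (no codas are permitted; onsets are limited to one consonant).
Deletion applies to /t/, /k/, /m/.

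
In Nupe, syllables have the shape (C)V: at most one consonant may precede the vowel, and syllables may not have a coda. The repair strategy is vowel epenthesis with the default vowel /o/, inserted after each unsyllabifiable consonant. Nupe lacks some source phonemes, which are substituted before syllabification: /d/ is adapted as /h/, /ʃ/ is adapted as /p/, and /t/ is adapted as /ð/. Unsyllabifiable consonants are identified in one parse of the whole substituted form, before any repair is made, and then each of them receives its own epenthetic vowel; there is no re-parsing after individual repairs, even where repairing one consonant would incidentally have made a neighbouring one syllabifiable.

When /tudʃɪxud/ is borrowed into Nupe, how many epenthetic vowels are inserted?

After substitution the input is /ðuhpɪxuh/.
The unsyllabifiable consonants are /h/, /h/; each receives one epenthetic vowel.

2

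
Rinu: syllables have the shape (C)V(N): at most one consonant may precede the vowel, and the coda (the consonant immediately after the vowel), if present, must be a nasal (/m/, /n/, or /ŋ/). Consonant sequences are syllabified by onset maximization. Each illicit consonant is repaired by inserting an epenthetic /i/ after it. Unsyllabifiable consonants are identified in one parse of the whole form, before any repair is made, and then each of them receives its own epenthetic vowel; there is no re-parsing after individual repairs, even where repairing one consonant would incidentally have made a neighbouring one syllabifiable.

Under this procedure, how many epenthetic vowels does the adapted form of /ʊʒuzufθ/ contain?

The unsyllabifiable consonants are /f/, /θ/; each receives one epenthetic vowel.

2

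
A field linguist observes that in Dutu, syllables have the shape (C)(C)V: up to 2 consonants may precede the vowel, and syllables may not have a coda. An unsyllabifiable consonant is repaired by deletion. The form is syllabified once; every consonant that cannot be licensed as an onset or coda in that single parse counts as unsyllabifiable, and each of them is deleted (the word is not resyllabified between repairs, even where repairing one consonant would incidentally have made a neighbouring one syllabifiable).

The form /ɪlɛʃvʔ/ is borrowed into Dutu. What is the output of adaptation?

The consonants /ʃ/, /v/, /ʔ/ cannot be parsed into a legal (C)(C)V syllable (no codas are permitted; onsets may contain at most 2 consonants).
Each unlicensed consonant is deleted: /ʃ/, /v/, /ʔ/.

ɪlɛ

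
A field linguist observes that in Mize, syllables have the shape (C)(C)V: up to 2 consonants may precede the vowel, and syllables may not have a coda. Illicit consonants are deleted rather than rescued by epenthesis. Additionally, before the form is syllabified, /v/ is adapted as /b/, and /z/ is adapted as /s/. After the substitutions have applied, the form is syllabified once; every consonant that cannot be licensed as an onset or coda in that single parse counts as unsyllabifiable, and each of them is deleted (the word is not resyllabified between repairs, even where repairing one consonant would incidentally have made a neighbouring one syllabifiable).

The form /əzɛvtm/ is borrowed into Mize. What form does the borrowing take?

əsɛ

Substitution: /z/ → /s/, /v/ → /b/, giving /əsɛbtm/.
Syllabifying with onset maximization leaves /b/, /t/, /m/ stranded (no codas are permitted; onsets may contain at most 2 consonants).
Each unlicensed consonant is deleted: /b/, /t/, /m/.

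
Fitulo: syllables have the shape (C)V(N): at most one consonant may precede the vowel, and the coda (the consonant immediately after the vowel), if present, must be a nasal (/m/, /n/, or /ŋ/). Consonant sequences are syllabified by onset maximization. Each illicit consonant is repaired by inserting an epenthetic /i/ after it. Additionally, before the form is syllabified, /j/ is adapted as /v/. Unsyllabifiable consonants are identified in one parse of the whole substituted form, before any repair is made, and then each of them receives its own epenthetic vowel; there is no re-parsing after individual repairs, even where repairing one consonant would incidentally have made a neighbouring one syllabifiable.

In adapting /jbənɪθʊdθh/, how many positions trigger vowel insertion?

4

After substitution the input is /vbənɪθʊdθh/.
The unsyllabifiable consonants are /v/, /d/, /θ/, /h/; each receives one epenthetic vowel.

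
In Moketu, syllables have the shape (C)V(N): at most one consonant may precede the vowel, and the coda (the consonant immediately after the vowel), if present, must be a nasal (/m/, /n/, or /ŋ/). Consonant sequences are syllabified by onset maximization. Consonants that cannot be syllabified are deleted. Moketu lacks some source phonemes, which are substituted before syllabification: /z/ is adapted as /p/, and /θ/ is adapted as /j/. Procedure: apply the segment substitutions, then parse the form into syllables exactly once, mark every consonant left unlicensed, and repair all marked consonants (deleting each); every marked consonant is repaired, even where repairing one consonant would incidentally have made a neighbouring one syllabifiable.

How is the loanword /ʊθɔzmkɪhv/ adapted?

Substitution: /θ/ → /j/, /z/ → /p/, giving /ʊjɔpmkɪhv/.
Under (C)V(N), the unsyllabifiable consonants are /p/, /m/, /h/, /v/ (only a nasal (/m/, /n/, or /ŋ/) is licensed in coda position; onsets are limited to one consonant).
Each unlicensed consonant is deleted: /p/, /m/, /h/, /v/.

ʊjɔkɪ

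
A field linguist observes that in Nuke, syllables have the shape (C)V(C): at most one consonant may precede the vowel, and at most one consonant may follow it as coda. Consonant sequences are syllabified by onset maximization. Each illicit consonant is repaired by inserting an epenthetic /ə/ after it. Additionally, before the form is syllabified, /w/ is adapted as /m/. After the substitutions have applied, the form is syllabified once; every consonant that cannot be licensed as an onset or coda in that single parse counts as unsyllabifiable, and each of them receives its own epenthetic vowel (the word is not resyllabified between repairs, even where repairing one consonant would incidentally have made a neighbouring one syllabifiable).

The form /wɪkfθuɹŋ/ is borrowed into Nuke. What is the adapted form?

mɪkfəθuɹŋə

Substitution: /w/ → /m/, giving /mɪkfθuɹŋ/.
The consonants /f/, /ŋ/ cannot be parsed into a legal (C)V(C) syllable (at most one coda consonant is licensed; onsets are limited to one consonant).
Epenthesis after each stranded consonant: /f/ → /fə/, /ŋ/ → /ŋə/.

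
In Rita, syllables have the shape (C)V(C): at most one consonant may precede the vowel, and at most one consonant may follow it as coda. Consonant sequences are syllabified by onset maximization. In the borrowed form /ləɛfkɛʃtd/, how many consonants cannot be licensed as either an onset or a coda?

2

Syllabifying with onset maximization leaves /t/, /d/ stranded (at most one coda consonant is licensed; onsets are limited to one consonant).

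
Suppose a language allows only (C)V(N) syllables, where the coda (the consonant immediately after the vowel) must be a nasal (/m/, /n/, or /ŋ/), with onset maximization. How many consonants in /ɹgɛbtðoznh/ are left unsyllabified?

The consonants /ɹ/, /b/, /t/, /z/, /n/, /h/ cannot be parsed into a legal (C)V(N) syllable (only a nasal (/m/, /n/, or /ŋ/) is licensed in coda position; onsets are limited to one consonant).

6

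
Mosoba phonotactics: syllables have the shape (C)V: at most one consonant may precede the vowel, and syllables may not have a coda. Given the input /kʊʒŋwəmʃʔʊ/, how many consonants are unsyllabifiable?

4

Syllabifying with onset maximization leaves /ʒ/, /ŋ/, /m/, /ʃ/ stranded (no codas are permitted; onsets are limited to one consonant).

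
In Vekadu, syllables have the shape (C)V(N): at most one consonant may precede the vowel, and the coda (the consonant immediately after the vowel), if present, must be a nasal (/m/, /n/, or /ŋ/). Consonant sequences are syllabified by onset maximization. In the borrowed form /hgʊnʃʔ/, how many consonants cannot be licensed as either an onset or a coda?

The consonants /h/, /ʃ/, /ʔ/ cannot be parsed into a legal (C)V(N) syllable (only a nasal (/m/, /n/, or /ŋ/) is licensed in coda position; onsets are limited to one consonant).

3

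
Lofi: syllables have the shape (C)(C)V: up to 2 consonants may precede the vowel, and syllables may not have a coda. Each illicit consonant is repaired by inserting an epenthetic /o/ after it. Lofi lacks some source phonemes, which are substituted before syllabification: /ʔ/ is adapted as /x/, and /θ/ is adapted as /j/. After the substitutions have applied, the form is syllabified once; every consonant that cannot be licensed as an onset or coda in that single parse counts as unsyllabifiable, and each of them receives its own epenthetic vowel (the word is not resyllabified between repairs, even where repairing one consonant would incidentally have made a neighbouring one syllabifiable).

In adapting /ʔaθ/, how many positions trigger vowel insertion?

After substitution the input is /xaj/.
The unsyllabifiable consonants are /j/; each receives one epenthetic vowel.

1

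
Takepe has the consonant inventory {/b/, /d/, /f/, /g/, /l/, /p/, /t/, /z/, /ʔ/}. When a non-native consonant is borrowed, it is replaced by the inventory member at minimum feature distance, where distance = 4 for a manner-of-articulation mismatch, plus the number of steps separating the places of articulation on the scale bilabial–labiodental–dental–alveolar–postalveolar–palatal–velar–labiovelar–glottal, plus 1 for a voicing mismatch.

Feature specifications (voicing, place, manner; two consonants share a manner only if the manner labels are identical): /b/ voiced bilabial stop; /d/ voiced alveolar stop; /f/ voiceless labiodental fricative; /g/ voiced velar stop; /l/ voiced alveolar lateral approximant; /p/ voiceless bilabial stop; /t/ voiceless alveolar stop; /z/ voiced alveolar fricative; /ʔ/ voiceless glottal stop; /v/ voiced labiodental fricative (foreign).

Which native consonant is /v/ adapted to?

/f/ is closest: same manner (fricative), place distance 0 (labiodental→labiodental), voicing differs (+1); total 1. Next closest is /z/ at distance 2.

f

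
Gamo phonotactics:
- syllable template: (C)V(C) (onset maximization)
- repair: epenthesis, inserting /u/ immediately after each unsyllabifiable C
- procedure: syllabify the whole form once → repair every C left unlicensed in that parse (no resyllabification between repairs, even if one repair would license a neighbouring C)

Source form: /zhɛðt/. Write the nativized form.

zuhɛðtu

Under (C)V(C), the unsyllabifiable consonants are /z/, /t/ (at most one coda consonant is licensed; onsets are limited to one consonant).
Each unlicensed consonant becomes the onset of a new syllable: /z/ → /zu/, /t/ → /tu/.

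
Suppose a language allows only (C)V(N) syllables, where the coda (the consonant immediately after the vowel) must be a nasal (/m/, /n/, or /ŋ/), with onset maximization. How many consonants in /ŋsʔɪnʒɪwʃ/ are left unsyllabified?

4

Syllabifying with onset maximization leaves /ŋ/, /s/, /w/, /ʃ/ stranded (only a nasal (/m/, /n/, or /ŋ/) is licensed in coda position; onsets are limited to one consonant).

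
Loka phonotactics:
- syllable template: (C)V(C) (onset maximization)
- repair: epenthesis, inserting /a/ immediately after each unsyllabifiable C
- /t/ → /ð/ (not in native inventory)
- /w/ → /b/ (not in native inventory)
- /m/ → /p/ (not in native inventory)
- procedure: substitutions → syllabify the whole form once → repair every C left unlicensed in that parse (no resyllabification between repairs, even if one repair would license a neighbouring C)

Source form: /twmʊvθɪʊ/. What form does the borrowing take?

ðabapʊvθɪʊ

Substitution: /t/ → /ð/, /w/ → /b/, /m/ → /p/, giving /ðbpʊvθɪʊ/.
Under (C)V(C), the unsyllabifiable consonants are /ð/, /b/ (at most one coda consonant is licensed; onsets are limited to one consonant).
Each unlicensed consonant becomes the onset of a new syllable: /ð/ → /ða/, /b/ → /ba/.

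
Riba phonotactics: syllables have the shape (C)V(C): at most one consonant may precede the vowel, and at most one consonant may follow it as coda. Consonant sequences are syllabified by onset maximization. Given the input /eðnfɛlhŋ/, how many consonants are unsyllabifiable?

3

Under (C)V(C), the unsyllabifiable consonants are /n/, /h/, /ŋ/ (at most one coda consonant is licensed; onsets are limited to one consonant).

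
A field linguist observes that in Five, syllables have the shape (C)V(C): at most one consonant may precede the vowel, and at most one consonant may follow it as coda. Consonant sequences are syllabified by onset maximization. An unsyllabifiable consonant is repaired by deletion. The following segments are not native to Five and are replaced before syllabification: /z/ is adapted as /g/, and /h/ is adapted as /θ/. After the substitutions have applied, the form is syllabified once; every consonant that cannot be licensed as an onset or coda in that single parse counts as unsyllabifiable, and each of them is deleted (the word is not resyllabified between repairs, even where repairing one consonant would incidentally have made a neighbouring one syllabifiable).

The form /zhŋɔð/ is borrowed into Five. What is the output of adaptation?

ŋɔð

Substitution: /z/ → /g/, /h/ → /θ/, giving /gθŋɔð/.
Syllabifying with onset maximization leaves /g/, /θ/ stranded (at most one coda consonant is licensed; onsets are limited to one consonant).
Each unlicensed consonant is deleted: /g/, /θ/.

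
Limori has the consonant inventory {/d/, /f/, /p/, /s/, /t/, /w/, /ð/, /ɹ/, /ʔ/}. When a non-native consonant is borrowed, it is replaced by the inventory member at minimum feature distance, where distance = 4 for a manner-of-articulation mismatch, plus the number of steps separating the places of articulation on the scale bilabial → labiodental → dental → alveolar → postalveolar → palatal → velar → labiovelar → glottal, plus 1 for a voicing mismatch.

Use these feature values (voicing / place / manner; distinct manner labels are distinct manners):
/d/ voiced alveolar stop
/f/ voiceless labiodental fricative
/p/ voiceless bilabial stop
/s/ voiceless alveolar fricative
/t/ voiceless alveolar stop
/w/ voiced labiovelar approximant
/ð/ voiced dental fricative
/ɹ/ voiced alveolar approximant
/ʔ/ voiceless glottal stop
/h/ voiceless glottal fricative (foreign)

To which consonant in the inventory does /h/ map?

/ʔ/ is closest: manner differs (fricative→stop, +4), place distance 0 (glottal→glottal), same voicing; total 4. Next closest is /s/ at distance 5.

ʔ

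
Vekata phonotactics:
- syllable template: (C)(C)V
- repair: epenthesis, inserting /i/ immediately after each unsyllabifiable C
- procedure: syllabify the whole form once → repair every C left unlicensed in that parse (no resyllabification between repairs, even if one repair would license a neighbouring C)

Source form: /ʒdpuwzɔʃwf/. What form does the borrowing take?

ʒidpuwzɔʃiwifi

Syllabifying with onset maximization leaves /ʒ/, /ʃ/, /w/, /f/ stranded (no codas are permitted; onsets may contain at most 2 consonants).
Each unlicensed consonant becomes the onset of a new syllable: /ʒ/ → /ʒi/, /ʃ/ → /ʃi/, /w/ → /wi/, /f/ → /fi/.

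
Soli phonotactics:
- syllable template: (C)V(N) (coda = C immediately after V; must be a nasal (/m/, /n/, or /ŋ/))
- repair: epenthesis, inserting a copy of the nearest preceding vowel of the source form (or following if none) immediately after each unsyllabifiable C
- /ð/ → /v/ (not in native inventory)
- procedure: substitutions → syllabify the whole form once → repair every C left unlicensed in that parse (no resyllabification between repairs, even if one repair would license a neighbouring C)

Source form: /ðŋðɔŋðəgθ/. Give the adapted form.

vɔŋɔvɔŋvəgəθə

Substitution: /ð/ → /v/, giving /vŋvɔŋvəgθ/.
The consonants /v/, /ŋ/, /g/, /θ/ cannot be parsed into a legal (C)V(N) syllable (only a nasal (/m/, /n/, or /ŋ/) is licensed in coda position; onsets are limited to one consonant).
Inserting the epenthetic vowel yields /v/ → /vɔ/, /ŋ/ → /ŋɔ/, /g/ → /gə/, /θ/ → /θə/.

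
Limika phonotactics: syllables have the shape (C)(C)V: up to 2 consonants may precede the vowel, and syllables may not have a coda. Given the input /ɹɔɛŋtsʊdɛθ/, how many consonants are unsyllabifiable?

2

Syllabifying with onset maximization leaves /ŋ/, /θ/ stranded (no codas are permitted; onsets may contain at most 2 consonants).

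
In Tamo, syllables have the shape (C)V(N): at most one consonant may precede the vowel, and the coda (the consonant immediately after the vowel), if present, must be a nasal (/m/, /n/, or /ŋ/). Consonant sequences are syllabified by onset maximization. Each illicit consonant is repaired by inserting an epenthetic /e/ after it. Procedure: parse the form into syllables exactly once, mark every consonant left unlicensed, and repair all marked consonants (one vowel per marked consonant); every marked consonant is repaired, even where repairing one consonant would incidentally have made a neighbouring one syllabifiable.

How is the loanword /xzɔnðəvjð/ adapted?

Under (C)V(N), the unsyllabifiable consonants are /x/, /v/, /j/, /ð/ (only a nasal (/m/, /n/, or /ŋ/) is licensed in coda position; onsets are limited to one consonant).
Each unlicensed consonant becomes the onset of a new syllable: /x/ → /xe/, /v/ → /ve/, /j/ → /je/, /ð/ → /ðe/.

xezɔnðəvejeðe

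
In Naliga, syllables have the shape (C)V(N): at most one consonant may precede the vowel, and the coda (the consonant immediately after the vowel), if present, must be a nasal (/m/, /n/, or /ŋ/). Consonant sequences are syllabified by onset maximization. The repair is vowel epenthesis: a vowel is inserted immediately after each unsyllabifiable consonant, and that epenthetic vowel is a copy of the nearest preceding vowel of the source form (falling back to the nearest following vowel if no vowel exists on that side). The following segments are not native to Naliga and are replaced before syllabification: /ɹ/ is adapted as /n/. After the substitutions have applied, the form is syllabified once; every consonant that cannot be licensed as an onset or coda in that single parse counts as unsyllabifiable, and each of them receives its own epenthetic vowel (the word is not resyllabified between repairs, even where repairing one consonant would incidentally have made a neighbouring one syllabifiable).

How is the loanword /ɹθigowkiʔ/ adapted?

Substitution: /ɹ/ → /n/, giving /nθigowkiʔ/.
Syllabifying with onset maximization leaves /n/, /w/, /ʔ/ stranded (only a nasal (/m/, /n/, or /ŋ/) is licensed in coda position; onsets are limited to one consonant).
Inserting the epenthetic vowel yields /n/ → /ni/, /w/ → /wo/, /ʔ/ → /ʔi/.

niθigowokiʔi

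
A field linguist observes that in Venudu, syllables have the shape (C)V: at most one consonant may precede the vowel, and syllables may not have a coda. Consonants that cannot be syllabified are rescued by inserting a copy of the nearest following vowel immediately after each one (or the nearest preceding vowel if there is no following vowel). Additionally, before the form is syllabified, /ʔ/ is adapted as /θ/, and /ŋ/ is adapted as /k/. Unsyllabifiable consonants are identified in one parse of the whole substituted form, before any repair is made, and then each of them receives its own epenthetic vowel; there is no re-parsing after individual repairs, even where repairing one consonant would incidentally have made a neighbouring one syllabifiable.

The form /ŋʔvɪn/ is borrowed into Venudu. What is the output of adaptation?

Substitution: /ŋ/ → /k/, /ʔ/ → /θ/, giving /kθvɪn/.
Under (C)V, the unsyllabifiable consonants are /k/, /θ/, /n/ (no codas are permitted; onsets are limited to one consonant).
Epenthesis after each stranded consonant: /k/ → /kɪ/, /θ/ → /θɪ/, /n/ → /nɪ/.

kɪθɪvɪnɪ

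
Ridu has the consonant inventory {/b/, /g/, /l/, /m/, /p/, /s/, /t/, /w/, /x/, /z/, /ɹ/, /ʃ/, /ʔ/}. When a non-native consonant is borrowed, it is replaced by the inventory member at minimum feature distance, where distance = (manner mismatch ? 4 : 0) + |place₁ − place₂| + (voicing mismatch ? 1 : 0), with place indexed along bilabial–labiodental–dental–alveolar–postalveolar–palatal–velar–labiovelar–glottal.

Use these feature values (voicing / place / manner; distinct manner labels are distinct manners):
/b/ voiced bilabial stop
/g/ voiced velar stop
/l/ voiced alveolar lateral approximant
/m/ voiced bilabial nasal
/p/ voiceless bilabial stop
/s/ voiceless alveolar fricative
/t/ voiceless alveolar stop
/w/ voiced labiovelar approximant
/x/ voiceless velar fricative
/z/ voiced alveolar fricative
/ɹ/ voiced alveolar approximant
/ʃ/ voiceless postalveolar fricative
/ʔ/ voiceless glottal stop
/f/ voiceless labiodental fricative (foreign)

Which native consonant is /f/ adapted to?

/s/ is closest: same manner (fricative), place distance 2 (labiodental→alveolar), same voicing; total 2. Next closest is /z/ at distance 3.

s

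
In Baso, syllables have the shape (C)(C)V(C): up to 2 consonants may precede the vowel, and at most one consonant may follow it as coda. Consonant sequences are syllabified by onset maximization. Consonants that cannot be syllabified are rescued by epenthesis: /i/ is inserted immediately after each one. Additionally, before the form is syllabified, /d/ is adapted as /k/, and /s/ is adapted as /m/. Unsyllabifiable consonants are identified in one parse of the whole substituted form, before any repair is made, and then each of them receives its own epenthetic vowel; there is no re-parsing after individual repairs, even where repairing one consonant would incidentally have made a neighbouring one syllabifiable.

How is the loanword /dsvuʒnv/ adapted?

kimvuʒnivi

Substitution: /d/ → /k/, /s/ → /m/, giving /kmvuʒnv/.
Syllabifying with onset maximization leaves /k/, /n/, /v/ stranded (at most one coda consonant is licensed; onsets may contain at most 2 consonants).
Inserting the epenthetic vowel yields /k/ → /ki/, /n/ → /ni/, /v/ → /vi/.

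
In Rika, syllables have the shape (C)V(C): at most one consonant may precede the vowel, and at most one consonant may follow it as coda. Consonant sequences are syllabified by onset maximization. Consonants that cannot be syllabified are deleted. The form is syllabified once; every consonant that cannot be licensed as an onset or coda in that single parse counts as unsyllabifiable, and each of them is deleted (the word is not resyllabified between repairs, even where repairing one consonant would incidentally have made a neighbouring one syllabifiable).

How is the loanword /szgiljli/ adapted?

gilli

Syllabifying with onset maximization leaves /s/, /z/, /j/ stranded (at most one coda consonant is licensed; onsets are limited to one consonant).
Deletion applies to /s/, /z/, /j/.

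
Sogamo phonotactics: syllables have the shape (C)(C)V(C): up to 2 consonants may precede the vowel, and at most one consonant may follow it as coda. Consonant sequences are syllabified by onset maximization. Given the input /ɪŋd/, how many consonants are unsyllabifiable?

1

Syllabifying with onset maximization leaves /d/ stranded (at most one coda consonant is licensed; onsets may contain at most 2 consonants).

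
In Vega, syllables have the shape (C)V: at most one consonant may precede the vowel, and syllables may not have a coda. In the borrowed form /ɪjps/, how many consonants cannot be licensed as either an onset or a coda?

Under (C)V, the unsyllabifiable consonants are /j/, /p/, /s/ (no codas are permitted; onsets are limited to one consonant).

3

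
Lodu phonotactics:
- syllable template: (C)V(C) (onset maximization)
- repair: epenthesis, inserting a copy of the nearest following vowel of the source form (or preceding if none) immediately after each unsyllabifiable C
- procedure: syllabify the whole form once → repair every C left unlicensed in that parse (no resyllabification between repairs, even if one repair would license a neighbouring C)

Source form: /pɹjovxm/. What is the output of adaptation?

Under (C)V(C), the unsyllabifiable consonants are /p/, /ɹ/, /x/, /m/ (at most one coda consonant is licensed; onsets are limited to one consonant).
Inserting the epenthetic vowel yields /p/ → /po/, /ɹ/ → /ɹo/, /x/ → /xo/, /m/ → /mo/.

poɹojovxomo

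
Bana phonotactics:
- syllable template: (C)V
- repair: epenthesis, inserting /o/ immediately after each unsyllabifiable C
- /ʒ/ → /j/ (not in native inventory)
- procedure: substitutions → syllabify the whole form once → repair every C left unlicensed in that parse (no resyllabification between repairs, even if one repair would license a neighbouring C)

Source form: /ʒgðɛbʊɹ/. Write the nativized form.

Substitution: /ʒ/ → /j/, giving /jgðɛbʊɹ/.
Under (C)V, the unsyllabifiable consonants are /j/, /g/, /ɹ/ (no codas are permitted; onsets are limited to one consonant).
Inserting the epenthetic vowel yields /j/ → /jo/, /g/ → /go/, /ɹ/ → /ɹo/.

jogoðɛbʊɹo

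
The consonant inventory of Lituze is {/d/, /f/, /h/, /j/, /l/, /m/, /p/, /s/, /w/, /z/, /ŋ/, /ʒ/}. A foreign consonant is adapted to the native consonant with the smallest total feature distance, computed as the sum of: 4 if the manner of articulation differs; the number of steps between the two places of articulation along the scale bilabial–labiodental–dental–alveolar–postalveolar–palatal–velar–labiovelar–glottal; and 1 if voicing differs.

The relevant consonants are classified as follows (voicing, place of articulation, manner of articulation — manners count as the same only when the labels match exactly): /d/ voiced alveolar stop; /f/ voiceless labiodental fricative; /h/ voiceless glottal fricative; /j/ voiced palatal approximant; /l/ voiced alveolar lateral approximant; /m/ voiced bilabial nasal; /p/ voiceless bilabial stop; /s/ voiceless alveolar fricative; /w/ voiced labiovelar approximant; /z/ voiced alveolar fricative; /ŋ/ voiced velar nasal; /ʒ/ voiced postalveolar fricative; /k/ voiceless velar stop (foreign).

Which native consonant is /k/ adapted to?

/d/ is closest: same manner (stop), place distance 3 (velar→alveolar), voicing differs (+1); total 4. Next closest is /ŋ/ at distance 5.

d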